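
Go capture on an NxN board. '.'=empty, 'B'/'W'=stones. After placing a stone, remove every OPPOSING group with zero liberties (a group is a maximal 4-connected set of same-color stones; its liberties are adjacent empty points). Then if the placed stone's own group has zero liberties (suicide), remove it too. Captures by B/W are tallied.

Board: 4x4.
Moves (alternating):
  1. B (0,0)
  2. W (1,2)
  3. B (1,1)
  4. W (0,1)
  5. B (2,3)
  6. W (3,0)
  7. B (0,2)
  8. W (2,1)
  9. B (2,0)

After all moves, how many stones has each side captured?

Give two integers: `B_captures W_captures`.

Move 1: B@(0,0) -> caps B=0 W=0
Move 2: W@(1,2) -> caps B=0 W=0
Move 3: B@(1,1) -> caps B=0 W=0
Move 4: W@(0,1) -> caps B=0 W=0
Move 5: B@(2,3) -> caps B=0 W=0
Move 6: W@(3,0) -> caps B=0 W=0
Move 7: B@(0,2) -> caps B=1 W=0
Move 8: W@(2,1) -> caps B=1 W=0
Move 9: B@(2,0) -> caps B=1 W=0

Answer: 1 0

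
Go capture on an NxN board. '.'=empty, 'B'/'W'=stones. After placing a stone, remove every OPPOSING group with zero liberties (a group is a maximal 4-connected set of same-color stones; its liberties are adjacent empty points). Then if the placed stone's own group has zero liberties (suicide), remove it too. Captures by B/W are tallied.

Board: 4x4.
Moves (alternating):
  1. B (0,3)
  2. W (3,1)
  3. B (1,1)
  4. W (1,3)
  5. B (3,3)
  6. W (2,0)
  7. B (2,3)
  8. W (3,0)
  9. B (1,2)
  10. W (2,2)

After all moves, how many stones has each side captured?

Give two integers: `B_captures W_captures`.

Answer: 1 0

Derivation:
Move 1: B@(0,3) -> caps B=0 W=0
Move 2: W@(3,1) -> caps B=0 W=0
Move 3: B@(1,1) -> caps B=0 W=0
Move 4: W@(1,3) -> caps B=0 W=0
Move 5: B@(3,3) -> caps B=0 W=0
Move 6: W@(2,0) -> caps B=0 W=0
Move 7: B@(2,3) -> caps B=0 W=0
Move 8: W@(3,0) -> caps B=0 W=0
Move 9: B@(1,2) -> caps B=1 W=0
Move 10: W@(2,2) -> caps B=1 W=0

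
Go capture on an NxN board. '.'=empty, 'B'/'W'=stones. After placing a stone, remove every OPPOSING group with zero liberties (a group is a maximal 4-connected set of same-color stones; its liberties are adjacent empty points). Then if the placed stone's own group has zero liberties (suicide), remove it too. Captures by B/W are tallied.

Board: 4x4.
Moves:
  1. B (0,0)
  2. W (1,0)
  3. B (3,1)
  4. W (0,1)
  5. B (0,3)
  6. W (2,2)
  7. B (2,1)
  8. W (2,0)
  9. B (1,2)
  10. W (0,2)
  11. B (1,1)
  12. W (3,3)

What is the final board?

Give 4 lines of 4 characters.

Answer: .WWB
WBB.
WBW.
.B.W

Derivation:
Move 1: B@(0,0) -> caps B=0 W=0
Move 2: W@(1,0) -> caps B=0 W=0
Move 3: B@(3,1) -> caps B=0 W=0
Move 4: W@(0,1) -> caps B=0 W=1
Move 5: B@(0,3) -> caps B=0 W=1
Move 6: W@(2,2) -> caps B=0 W=1
Move 7: B@(2,1) -> caps B=0 W=1
Move 8: W@(2,0) -> caps B=0 W=1
Move 9: B@(1,2) -> caps B=0 W=1
Move 10: W@(0,2) -> caps B=0 W=1
Move 11: B@(1,1) -> caps B=0 W=1
Move 12: W@(3,3) -> caps B=0 W=1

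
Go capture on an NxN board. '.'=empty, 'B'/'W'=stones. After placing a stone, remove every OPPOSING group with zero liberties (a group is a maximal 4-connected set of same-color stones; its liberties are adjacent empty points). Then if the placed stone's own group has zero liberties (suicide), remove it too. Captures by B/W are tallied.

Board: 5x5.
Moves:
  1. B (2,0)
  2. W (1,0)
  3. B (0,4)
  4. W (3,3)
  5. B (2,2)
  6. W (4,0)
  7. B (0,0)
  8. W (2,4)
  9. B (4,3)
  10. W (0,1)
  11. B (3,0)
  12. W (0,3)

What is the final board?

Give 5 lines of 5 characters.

Answer: .W.WB
W....
B.B.W
B..W.
W..B.

Derivation:
Move 1: B@(2,0) -> caps B=0 W=0
Move 2: W@(1,0) -> caps B=0 W=0
Move 3: B@(0,4) -> caps B=0 W=0
Move 4: W@(3,3) -> caps B=0 W=0
Move 5: B@(2,2) -> caps B=0 W=0
Move 6: W@(4,0) -> caps B=0 W=0
Move 7: B@(0,0) -> caps B=0 W=0
Move 8: W@(2,4) -> caps B=0 W=0
Move 9: B@(4,3) -> caps B=0 W=0
Move 10: W@(0,1) -> caps B=0 W=1
Move 11: B@(3,0) -> caps B=0 W=1
Move 12: W@(0,3) -> caps B=0 W=1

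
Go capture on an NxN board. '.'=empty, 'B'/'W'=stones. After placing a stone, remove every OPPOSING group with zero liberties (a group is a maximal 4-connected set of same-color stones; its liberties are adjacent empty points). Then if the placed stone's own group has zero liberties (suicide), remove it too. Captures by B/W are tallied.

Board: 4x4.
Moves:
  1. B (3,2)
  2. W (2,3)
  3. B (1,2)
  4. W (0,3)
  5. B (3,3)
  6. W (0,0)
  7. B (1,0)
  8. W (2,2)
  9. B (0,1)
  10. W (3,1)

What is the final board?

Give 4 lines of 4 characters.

Move 1: B@(3,2) -> caps B=0 W=0
Move 2: W@(2,3) -> caps B=0 W=0
Move 3: B@(1,2) -> caps B=0 W=0
Move 4: W@(0,3) -> caps B=0 W=0
Move 5: B@(3,3) -> caps B=0 W=0
Move 6: W@(0,0) -> caps B=0 W=0
Move 7: B@(1,0) -> caps B=0 W=0
Move 8: W@(2,2) -> caps B=0 W=0
Move 9: B@(0,1) -> caps B=1 W=0
Move 10: W@(3,1) -> caps B=1 W=2

Answer: .B.W
B.B.
..WW
.W..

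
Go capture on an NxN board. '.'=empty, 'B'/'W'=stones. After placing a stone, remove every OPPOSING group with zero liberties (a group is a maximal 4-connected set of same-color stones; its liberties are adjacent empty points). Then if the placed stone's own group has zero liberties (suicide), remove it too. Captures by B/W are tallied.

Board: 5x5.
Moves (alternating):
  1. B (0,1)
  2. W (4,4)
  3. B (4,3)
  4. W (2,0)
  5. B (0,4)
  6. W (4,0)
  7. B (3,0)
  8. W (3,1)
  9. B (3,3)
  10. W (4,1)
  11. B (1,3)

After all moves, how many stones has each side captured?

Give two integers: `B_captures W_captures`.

Move 1: B@(0,1) -> caps B=0 W=0
Move 2: W@(4,4) -> caps B=0 W=0
Move 3: B@(4,3) -> caps B=0 W=0
Move 4: W@(2,0) -> caps B=0 W=0
Move 5: B@(0,4) -> caps B=0 W=0
Move 6: W@(4,0) -> caps B=0 W=0
Move 7: B@(3,0) -> caps B=0 W=0
Move 8: W@(3,1) -> caps B=0 W=1
Move 9: B@(3,3) -> caps B=0 W=1
Move 10: W@(4,1) -> caps B=0 W=1
Move 11: B@(1,3) -> caps B=0 W=1

Answer: 0 1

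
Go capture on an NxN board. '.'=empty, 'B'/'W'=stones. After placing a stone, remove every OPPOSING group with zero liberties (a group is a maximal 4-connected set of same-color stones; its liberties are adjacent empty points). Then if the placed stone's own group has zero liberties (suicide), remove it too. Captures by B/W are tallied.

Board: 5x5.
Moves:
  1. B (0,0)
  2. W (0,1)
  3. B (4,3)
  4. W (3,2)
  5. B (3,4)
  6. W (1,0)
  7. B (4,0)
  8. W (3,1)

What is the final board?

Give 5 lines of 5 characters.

Move 1: B@(0,0) -> caps B=0 W=0
Move 2: W@(0,1) -> caps B=0 W=0
Move 3: B@(4,3) -> caps B=0 W=0
Move 4: W@(3,2) -> caps B=0 W=0
Move 5: B@(3,4) -> caps B=0 W=0
Move 6: W@(1,0) -> caps B=0 W=1
Move 7: B@(4,0) -> caps B=0 W=1
Move 8: W@(3,1) -> caps B=0 W=1

Answer: .W...
W....
.....
.WW.B
B..B.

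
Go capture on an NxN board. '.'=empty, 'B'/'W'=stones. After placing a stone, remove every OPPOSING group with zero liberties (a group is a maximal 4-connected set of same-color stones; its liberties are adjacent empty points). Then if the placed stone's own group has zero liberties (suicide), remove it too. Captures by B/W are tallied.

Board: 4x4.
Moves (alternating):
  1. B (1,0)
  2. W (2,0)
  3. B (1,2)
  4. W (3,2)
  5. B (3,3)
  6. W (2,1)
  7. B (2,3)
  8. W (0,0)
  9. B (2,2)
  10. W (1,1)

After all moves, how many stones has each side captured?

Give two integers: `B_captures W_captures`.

Move 1: B@(1,0) -> caps B=0 W=0
Move 2: W@(2,0) -> caps B=0 W=0
Move 3: B@(1,2) -> caps B=0 W=0
Move 4: W@(3,2) -> caps B=0 W=0
Move 5: B@(3,3) -> caps B=0 W=0
Move 6: W@(2,1) -> caps B=0 W=0
Move 7: B@(2,3) -> caps B=0 W=0
Move 8: W@(0,0) -> caps B=0 W=0
Move 9: B@(2,2) -> caps B=0 W=0
Move 10: W@(1,1) -> caps B=0 W=1

Answer: 0 1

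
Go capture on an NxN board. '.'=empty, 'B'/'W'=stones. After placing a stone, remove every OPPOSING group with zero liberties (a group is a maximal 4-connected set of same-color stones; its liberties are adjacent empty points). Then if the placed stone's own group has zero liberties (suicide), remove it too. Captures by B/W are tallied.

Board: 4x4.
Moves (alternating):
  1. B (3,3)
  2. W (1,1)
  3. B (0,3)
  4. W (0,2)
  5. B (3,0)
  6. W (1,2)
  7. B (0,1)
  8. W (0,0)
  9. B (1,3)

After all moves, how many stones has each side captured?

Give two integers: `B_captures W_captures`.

Move 1: B@(3,3) -> caps B=0 W=0
Move 2: W@(1,1) -> caps B=0 W=0
Move 3: B@(0,3) -> caps B=0 W=0
Move 4: W@(0,2) -> caps B=0 W=0
Move 5: B@(3,0) -> caps B=0 W=0
Move 6: W@(1,2) -> caps B=0 W=0
Move 7: B@(0,1) -> caps B=0 W=0
Move 8: W@(0,0) -> caps B=0 W=1
Move 9: B@(1,3) -> caps B=0 W=1

Answer: 0 1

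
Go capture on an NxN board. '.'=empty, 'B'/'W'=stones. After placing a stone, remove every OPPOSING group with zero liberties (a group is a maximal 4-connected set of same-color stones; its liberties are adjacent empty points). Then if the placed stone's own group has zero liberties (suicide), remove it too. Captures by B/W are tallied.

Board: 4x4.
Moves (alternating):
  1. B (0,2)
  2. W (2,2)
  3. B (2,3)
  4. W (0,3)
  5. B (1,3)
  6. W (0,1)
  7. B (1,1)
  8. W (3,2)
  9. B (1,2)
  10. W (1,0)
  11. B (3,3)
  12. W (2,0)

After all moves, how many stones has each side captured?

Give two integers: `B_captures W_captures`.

Move 1: B@(0,2) -> caps B=0 W=0
Move 2: W@(2,2) -> caps B=0 W=0
Move 3: B@(2,3) -> caps B=0 W=0
Move 4: W@(0,3) -> caps B=0 W=0
Move 5: B@(1,3) -> caps B=1 W=0
Move 6: W@(0,1) -> caps B=1 W=0
Move 7: B@(1,1) -> caps B=1 W=0
Move 8: W@(3,2) -> caps B=1 W=0
Move 9: B@(1,2) -> caps B=1 W=0
Move 10: W@(1,0) -> caps B=1 W=0
Move 11: B@(3,3) -> caps B=1 W=0
Move 12: W@(2,0) -> caps B=1 W=0

Answer: 1 0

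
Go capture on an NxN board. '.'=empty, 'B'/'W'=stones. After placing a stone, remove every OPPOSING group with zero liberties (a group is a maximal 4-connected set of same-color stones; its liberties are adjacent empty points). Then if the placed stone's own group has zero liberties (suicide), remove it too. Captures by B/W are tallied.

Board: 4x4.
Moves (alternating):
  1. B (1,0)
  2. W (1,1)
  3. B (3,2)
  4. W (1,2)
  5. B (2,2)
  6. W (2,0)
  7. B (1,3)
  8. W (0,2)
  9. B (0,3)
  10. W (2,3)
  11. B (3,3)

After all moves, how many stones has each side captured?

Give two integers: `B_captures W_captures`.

Answer: 0 2

Derivation:
Move 1: B@(1,0) -> caps B=0 W=0
Move 2: W@(1,1) -> caps B=0 W=0
Move 3: B@(3,2) -> caps B=0 W=0
Move 4: W@(1,2) -> caps B=0 W=0
Move 5: B@(2,2) -> caps B=0 W=0
Move 6: W@(2,0) -> caps B=0 W=0
Move 7: B@(1,3) -> caps B=0 W=0
Move 8: W@(0,2) -> caps B=0 W=0
Move 9: B@(0,3) -> caps B=0 W=0
Move 10: W@(2,3) -> caps B=0 W=2
Move 11: B@(3,3) -> caps B=0 W=2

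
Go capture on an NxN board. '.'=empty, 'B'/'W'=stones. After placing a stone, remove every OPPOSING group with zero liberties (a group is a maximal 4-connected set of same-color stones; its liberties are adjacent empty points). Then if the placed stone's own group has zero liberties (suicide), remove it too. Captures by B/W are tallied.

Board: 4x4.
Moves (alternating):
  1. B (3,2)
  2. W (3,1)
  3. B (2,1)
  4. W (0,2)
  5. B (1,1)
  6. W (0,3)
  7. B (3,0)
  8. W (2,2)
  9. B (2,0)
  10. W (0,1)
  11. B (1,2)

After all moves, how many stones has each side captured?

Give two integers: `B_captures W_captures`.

Answer: 1 0

Derivation:
Move 1: B@(3,2) -> caps B=0 W=0
Move 2: W@(3,1) -> caps B=0 W=0
Move 3: B@(2,1) -> caps B=0 W=0
Move 4: W@(0,2) -> caps B=0 W=0
Move 5: B@(1,1) -> caps B=0 W=0
Move 6: W@(0,3) -> caps B=0 W=0
Move 7: B@(3,0) -> caps B=1 W=0
Move 8: W@(2,2) -> caps B=1 W=0
Move 9: B@(2,0) -> caps B=1 W=0
Move 10: W@(0,1) -> caps B=1 W=0
Move 11: B@(1,2) -> caps B=1 W=0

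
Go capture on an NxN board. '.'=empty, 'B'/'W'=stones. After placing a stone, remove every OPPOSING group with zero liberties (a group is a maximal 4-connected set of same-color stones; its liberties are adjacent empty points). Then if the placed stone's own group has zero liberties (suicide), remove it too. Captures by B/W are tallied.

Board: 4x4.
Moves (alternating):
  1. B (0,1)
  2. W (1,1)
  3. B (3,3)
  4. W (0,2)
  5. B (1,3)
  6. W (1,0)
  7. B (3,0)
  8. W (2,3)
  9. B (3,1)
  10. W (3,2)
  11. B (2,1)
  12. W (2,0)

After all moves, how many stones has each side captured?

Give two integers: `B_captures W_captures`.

Move 1: B@(0,1) -> caps B=0 W=0
Move 2: W@(1,1) -> caps B=0 W=0
Move 3: B@(3,3) -> caps B=0 W=0
Move 4: W@(0,2) -> caps B=0 W=0
Move 5: B@(1,3) -> caps B=0 W=0
Move 6: W@(1,0) -> caps B=0 W=0
Move 7: B@(3,0) -> caps B=0 W=0
Move 8: W@(2,3) -> caps B=0 W=0
Move 9: B@(3,1) -> caps B=0 W=0
Move 10: W@(3,2) -> caps B=0 W=1
Move 11: B@(2,1) -> caps B=0 W=1
Move 12: W@(2,0) -> caps B=0 W=1

Answer: 0 1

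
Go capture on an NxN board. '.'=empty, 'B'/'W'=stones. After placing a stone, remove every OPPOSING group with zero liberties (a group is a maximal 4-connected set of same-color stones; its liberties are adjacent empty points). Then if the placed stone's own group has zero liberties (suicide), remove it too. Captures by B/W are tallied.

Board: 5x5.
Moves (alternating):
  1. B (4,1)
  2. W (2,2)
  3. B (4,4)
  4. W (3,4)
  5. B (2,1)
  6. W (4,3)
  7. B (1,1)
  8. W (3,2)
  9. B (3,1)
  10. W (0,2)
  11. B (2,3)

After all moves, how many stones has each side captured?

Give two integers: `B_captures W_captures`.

Answer: 0 1

Derivation:
Move 1: B@(4,1) -> caps B=0 W=0
Move 2: W@(2,2) -> caps B=0 W=0
Move 3: B@(4,4) -> caps B=0 W=0
Move 4: W@(3,4) -> caps B=0 W=0
Move 5: B@(2,1) -> caps B=0 W=0
Move 6: W@(4,3) -> caps B=0 W=1
Move 7: B@(1,1) -> caps B=0 W=1
Move 8: W@(3,2) -> caps B=0 W=1
Move 9: B@(3,1) -> caps B=0 W=1
Move 10: W@(0,2) -> caps B=0 W=1
Move 11: B@(2,3) -> caps B=0 W=1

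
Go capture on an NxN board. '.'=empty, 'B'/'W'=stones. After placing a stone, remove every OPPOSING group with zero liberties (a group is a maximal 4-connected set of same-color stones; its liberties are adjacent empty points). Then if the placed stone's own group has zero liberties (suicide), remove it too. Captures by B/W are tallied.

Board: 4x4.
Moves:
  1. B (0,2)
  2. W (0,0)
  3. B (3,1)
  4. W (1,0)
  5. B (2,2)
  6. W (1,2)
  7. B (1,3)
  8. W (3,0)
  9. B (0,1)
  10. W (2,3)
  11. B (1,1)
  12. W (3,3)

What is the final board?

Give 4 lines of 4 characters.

Move 1: B@(0,2) -> caps B=0 W=0
Move 2: W@(0,0) -> caps B=0 W=0
Move 3: B@(3,1) -> caps B=0 W=0
Move 4: W@(1,0) -> caps B=0 W=0
Move 5: B@(2,2) -> caps B=0 W=0
Move 6: W@(1,2) -> caps B=0 W=0
Move 7: B@(1,3) -> caps B=0 W=0
Move 8: W@(3,0) -> caps B=0 W=0
Move 9: B@(0,1) -> caps B=0 W=0
Move 10: W@(2,3) -> caps B=0 W=0
Move 11: B@(1,1) -> caps B=1 W=0
Move 12: W@(3,3) -> caps B=1 W=0

Answer: WBB.
WB.B
..BW
WB.W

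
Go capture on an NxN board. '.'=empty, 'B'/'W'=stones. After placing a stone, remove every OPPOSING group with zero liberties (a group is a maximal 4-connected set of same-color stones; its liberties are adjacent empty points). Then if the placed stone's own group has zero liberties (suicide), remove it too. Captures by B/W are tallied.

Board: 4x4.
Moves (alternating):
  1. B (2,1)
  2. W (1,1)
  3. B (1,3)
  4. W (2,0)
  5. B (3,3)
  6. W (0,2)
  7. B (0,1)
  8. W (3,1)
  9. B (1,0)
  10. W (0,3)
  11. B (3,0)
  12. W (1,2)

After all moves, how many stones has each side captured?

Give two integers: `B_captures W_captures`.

Answer: 1 0

Derivation:
Move 1: B@(2,1) -> caps B=0 W=0
Move 2: W@(1,1) -> caps B=0 W=0
Move 3: B@(1,3) -> caps B=0 W=0
Move 4: W@(2,0) -> caps B=0 W=0
Move 5: B@(3,3) -> caps B=0 W=0
Move 6: W@(0,2) -> caps B=0 W=0
Move 7: B@(0,1) -> caps B=0 W=0
Move 8: W@(3,1) -> caps B=0 W=0
Move 9: B@(1,0) -> caps B=0 W=0
Move 10: W@(0,3) -> caps B=0 W=0
Move 11: B@(3,0) -> caps B=1 W=0
Move 12: W@(1,2) -> caps B=1 W=0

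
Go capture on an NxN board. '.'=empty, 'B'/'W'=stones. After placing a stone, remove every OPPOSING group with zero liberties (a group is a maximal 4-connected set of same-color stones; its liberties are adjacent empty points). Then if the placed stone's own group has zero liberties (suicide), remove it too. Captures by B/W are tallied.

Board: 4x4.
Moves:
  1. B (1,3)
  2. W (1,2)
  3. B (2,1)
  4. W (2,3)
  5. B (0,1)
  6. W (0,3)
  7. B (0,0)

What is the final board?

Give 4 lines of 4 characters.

Answer: BB.W
..W.
.B.W
....

Derivation:
Move 1: B@(1,3) -> caps B=0 W=0
Move 2: W@(1,2) -> caps B=0 W=0
Move 3: B@(2,1) -> caps B=0 W=0
Move 4: W@(2,3) -> caps B=0 W=0
Move 5: B@(0,1) -> caps B=0 W=0
Move 6: W@(0,3) -> caps B=0 W=1
Move 7: B@(0,0) -> caps B=0 W=1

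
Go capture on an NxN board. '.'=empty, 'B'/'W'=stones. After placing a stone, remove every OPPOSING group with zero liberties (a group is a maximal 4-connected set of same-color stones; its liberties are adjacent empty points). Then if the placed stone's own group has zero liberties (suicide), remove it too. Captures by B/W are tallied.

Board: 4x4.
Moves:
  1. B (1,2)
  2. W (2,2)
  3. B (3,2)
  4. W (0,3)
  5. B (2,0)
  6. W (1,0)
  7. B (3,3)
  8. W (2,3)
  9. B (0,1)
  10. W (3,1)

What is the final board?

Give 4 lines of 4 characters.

Answer: .B.W
W.B.
B.WW
.W..

Derivation:
Move 1: B@(1,2) -> caps B=0 W=0
Move 2: W@(2,2) -> caps B=0 W=0
Move 3: B@(3,2) -> caps B=0 W=0
Move 4: W@(0,3) -> caps B=0 W=0
Move 5: B@(2,0) -> caps B=0 W=0
Move 6: W@(1,0) -> caps B=0 W=0
Move 7: B@(3,3) -> caps B=0 W=0
Move 8: W@(2,3) -> caps B=0 W=0
Move 9: B@(0,1) -> caps B=0 W=0
Move 10: W@(3,1) -> caps B=0 W=2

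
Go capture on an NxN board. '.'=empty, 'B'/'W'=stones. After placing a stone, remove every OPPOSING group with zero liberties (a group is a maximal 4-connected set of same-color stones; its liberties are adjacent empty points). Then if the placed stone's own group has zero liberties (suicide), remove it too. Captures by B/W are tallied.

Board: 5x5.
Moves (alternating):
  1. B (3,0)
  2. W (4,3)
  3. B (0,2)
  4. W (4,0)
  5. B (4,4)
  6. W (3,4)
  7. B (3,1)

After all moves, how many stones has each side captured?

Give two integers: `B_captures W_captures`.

Move 1: B@(3,0) -> caps B=0 W=0
Move 2: W@(4,3) -> caps B=0 W=0
Move 3: B@(0,2) -> caps B=0 W=0
Move 4: W@(4,0) -> caps B=0 W=0
Move 5: B@(4,4) -> caps B=0 W=0
Move 6: W@(3,4) -> caps B=0 W=1
Move 7: B@(3,1) -> caps B=0 W=1

Answer: 0 1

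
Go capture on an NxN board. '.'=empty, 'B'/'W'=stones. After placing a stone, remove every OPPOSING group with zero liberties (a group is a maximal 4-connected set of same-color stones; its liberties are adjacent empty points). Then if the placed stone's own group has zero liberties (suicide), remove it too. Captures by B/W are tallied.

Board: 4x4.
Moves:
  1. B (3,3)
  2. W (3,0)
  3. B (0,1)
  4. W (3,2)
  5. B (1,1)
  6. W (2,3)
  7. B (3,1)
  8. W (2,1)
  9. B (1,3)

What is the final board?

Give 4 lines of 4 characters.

Move 1: B@(3,3) -> caps B=0 W=0
Move 2: W@(3,0) -> caps B=0 W=0
Move 3: B@(0,1) -> caps B=0 W=0
Move 4: W@(3,2) -> caps B=0 W=0
Move 5: B@(1,1) -> caps B=0 W=0
Move 6: W@(2,3) -> caps B=0 W=1
Move 7: B@(3,1) -> caps B=0 W=1
Move 8: W@(2,1) -> caps B=0 W=2
Move 9: B@(1,3) -> caps B=0 W=2

Answer: .B..
.B.B
.W.W
W.W.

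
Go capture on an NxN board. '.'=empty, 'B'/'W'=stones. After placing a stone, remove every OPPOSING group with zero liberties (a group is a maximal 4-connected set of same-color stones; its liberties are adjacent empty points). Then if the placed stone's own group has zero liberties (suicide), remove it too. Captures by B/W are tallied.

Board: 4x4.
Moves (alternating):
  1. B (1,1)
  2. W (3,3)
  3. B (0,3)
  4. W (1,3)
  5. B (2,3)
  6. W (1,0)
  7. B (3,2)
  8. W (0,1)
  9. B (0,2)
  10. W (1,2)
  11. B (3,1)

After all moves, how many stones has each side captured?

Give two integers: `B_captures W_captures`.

Move 1: B@(1,1) -> caps B=0 W=0
Move 2: W@(3,3) -> caps B=0 W=0
Move 3: B@(0,3) -> caps B=0 W=0
Move 4: W@(1,3) -> caps B=0 W=0
Move 5: B@(2,3) -> caps B=0 W=0
Move 6: W@(1,0) -> caps B=0 W=0
Move 7: B@(3,2) -> caps B=1 W=0
Move 8: W@(0,1) -> caps B=1 W=0
Move 9: B@(0,2) -> caps B=1 W=0
Move 10: W@(1,2) -> caps B=1 W=2
Move 11: B@(3,1) -> caps B=1 W=2

Answer: 1 2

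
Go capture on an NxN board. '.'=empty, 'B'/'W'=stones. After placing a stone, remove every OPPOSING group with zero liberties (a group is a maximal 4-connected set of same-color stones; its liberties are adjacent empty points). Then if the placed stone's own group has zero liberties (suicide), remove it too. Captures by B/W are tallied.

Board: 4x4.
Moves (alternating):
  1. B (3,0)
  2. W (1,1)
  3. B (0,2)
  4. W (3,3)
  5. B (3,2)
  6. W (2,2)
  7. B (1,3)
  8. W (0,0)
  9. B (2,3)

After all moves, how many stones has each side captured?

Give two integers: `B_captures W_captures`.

Move 1: B@(3,0) -> caps B=0 W=0
Move 2: W@(1,1) -> caps B=0 W=0
Move 3: B@(0,2) -> caps B=0 W=0
Move 4: W@(3,3) -> caps B=0 W=0
Move 5: B@(3,2) -> caps B=0 W=0
Move 6: W@(2,2) -> caps B=0 W=0
Move 7: B@(1,3) -> caps B=0 W=0
Move 8: W@(0,0) -> caps B=0 W=0
Move 9: B@(2,3) -> caps B=1 W=0

Answer: 1 0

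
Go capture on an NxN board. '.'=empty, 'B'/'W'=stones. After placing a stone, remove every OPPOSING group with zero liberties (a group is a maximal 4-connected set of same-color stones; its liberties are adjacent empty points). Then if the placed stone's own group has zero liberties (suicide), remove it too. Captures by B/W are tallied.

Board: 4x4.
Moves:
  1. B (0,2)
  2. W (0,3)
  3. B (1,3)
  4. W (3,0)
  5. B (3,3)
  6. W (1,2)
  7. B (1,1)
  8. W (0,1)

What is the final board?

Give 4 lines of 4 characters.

Move 1: B@(0,2) -> caps B=0 W=0
Move 2: W@(0,3) -> caps B=0 W=0
Move 3: B@(1,3) -> caps B=1 W=0
Move 4: W@(3,0) -> caps B=1 W=0
Move 5: B@(3,3) -> caps B=1 W=0
Move 6: W@(1,2) -> caps B=1 W=0
Move 7: B@(1,1) -> caps B=1 W=0
Move 8: W@(0,1) -> caps B=1 W=0

Answer: .WB.
.BWB
....
W..B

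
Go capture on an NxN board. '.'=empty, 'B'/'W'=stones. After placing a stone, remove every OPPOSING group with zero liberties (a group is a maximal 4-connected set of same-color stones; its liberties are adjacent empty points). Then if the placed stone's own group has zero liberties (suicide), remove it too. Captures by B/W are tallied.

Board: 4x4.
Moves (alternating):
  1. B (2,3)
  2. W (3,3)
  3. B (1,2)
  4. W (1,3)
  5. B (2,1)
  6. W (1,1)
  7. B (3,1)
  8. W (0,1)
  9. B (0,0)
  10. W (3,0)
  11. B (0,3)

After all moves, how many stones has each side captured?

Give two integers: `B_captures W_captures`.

Move 1: B@(2,3) -> caps B=0 W=0
Move 2: W@(3,3) -> caps B=0 W=0
Move 3: B@(1,2) -> caps B=0 W=0
Move 4: W@(1,3) -> caps B=0 W=0
Move 5: B@(2,1) -> caps B=0 W=0
Move 6: W@(1,1) -> caps B=0 W=0
Move 7: B@(3,1) -> caps B=0 W=0
Move 8: W@(0,1) -> caps B=0 W=0
Move 9: B@(0,0) -> caps B=0 W=0
Move 10: W@(3,0) -> caps B=0 W=0
Move 11: B@(0,3) -> caps B=1 W=0

Answer: 1 0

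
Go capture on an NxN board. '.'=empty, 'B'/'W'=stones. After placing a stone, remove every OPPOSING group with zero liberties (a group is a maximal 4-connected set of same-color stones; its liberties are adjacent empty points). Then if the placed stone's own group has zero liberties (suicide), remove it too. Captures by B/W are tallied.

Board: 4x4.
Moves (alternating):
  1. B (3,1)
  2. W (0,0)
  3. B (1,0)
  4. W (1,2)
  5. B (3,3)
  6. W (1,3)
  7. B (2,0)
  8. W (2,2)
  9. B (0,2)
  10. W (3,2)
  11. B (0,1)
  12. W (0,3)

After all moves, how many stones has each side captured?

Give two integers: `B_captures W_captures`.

Move 1: B@(3,1) -> caps B=0 W=0
Move 2: W@(0,0) -> caps B=0 W=0
Move 3: B@(1,0) -> caps B=0 W=0
Move 4: W@(1,2) -> caps B=0 W=0
Move 5: B@(3,3) -> caps B=0 W=0
Move 6: W@(1,3) -> caps B=0 W=0
Move 7: B@(2,0) -> caps B=0 W=0
Move 8: W@(2,2) -> caps B=0 W=0
Move 9: B@(0,2) -> caps B=0 W=0
Move 10: W@(3,2) -> caps B=0 W=0
Move 11: B@(0,1) -> caps B=1 W=0
Move 12: W@(0,3) -> caps B=1 W=0

Answer: 1 0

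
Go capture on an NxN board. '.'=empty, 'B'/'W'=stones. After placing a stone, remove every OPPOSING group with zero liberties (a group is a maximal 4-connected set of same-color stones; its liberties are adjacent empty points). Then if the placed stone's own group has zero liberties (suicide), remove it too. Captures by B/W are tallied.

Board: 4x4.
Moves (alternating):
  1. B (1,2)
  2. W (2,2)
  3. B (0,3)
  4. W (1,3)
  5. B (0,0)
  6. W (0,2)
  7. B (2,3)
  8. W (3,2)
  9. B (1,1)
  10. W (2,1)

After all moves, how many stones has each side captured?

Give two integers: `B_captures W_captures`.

Answer: 0 1

Derivation:
Move 1: B@(1,2) -> caps B=0 W=0
Move 2: W@(2,2) -> caps B=0 W=0
Move 3: B@(0,3) -> caps B=0 W=0
Move 4: W@(1,3) -> caps B=0 W=0
Move 5: B@(0,0) -> caps B=0 W=0
Move 6: W@(0,2) -> caps B=0 W=1
Move 7: B@(2,3) -> caps B=0 W=1
Move 8: W@(3,2) -> caps B=0 W=1
Move 9: B@(1,1) -> caps B=0 W=1
Move 10: W@(2,1) -> caps B=0 W=1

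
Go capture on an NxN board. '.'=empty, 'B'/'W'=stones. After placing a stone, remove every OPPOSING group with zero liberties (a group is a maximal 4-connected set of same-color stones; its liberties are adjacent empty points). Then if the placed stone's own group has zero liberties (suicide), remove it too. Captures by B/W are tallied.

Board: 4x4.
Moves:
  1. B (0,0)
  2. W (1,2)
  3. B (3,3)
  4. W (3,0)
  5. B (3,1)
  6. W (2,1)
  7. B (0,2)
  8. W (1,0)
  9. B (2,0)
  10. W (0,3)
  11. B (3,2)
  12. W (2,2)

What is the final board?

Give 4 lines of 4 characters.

Answer: B.BW
W.W.
BWW.
.BBB

Derivation:
Move 1: B@(0,0) -> caps B=0 W=0
Move 2: W@(1,2) -> caps B=0 W=0
Move 3: B@(3,3) -> caps B=0 W=0
Move 4: W@(3,0) -> caps B=0 W=0
Move 5: B@(3,1) -> caps B=0 W=0
Move 6: W@(2,1) -> caps B=0 W=0
Move 7: B@(0,2) -> caps B=0 W=0
Move 8: W@(1,0) -> caps B=0 W=0
Move 9: B@(2,0) -> caps B=1 W=0
Move 10: W@(0,3) -> caps B=1 W=0
Move 11: B@(3,2) -> caps B=1 W=0
Move 12: W@(2,2) -> caps B=1 W=0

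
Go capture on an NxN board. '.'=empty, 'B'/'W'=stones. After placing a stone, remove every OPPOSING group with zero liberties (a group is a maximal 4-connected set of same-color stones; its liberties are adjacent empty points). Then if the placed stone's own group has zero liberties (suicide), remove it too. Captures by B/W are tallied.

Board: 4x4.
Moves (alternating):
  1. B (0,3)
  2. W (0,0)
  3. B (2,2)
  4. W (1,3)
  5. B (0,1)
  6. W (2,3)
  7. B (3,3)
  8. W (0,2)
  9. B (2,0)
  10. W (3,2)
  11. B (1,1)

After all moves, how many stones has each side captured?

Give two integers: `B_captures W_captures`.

Move 1: B@(0,3) -> caps B=0 W=0
Move 2: W@(0,0) -> caps B=0 W=0
Move 3: B@(2,2) -> caps B=0 W=0
Move 4: W@(1,3) -> caps B=0 W=0
Move 5: B@(0,1) -> caps B=0 W=0
Move 6: W@(2,3) -> caps B=0 W=0
Move 7: B@(3,3) -> caps B=0 W=0
Move 8: W@(0,2) -> caps B=0 W=1
Move 9: B@(2,0) -> caps B=0 W=1
Move 10: W@(3,2) -> caps B=0 W=2
Move 11: B@(1,1) -> caps B=0 W=2

Answer: 0 2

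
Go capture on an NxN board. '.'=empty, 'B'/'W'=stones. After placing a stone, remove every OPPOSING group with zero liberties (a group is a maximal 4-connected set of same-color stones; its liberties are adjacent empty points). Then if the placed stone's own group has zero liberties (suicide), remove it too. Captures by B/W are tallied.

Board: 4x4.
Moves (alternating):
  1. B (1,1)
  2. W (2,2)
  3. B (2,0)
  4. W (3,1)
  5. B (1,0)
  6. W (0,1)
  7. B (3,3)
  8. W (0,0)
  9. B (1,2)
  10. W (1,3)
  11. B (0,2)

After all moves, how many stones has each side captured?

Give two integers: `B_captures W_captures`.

Answer: 2 0

Derivation:
Move 1: B@(1,1) -> caps B=0 W=0
Move 2: W@(2,2) -> caps B=0 W=0
Move 3: B@(2,0) -> caps B=0 W=0
Move 4: W@(3,1) -> caps B=0 W=0
Move 5: B@(1,0) -> caps B=0 W=0
Move 6: W@(0,1) -> caps B=0 W=0
Move 7: B@(3,3) -> caps B=0 W=0
Move 8: W@(0,0) -> caps B=0 W=0
Move 9: B@(1,2) -> caps B=0 W=0
Move 10: W@(1,3) -> caps B=0 W=0
Move 11: B@(0,2) -> caps B=2 W=0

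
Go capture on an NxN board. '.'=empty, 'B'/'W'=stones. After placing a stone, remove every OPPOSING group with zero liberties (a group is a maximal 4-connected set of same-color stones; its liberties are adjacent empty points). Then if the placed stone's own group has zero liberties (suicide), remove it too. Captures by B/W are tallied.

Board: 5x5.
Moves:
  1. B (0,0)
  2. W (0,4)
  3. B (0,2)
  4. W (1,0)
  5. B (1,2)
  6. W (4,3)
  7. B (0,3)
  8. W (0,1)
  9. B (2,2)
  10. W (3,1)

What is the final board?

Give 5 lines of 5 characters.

Move 1: B@(0,0) -> caps B=0 W=0
Move 2: W@(0,4) -> caps B=0 W=0
Move 3: B@(0,2) -> caps B=0 W=0
Move 4: W@(1,0) -> caps B=0 W=0
Move 5: B@(1,2) -> caps B=0 W=0
Move 6: W@(4,3) -> caps B=0 W=0
Move 7: B@(0,3) -> caps B=0 W=0
Move 8: W@(0,1) -> caps B=0 W=1
Move 9: B@(2,2) -> caps B=0 W=1
Move 10: W@(3,1) -> caps B=0 W=1

Answer: .WBBW
W.B..
..B..
.W...
...W.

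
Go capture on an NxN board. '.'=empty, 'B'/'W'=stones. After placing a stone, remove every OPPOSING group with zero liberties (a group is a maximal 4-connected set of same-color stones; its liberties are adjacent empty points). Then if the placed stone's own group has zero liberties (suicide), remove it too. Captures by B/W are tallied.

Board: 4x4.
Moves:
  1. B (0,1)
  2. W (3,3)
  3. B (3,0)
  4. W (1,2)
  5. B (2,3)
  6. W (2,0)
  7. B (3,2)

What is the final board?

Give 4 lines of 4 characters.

Answer: .B..
..W.
W..B
B.B.

Derivation:
Move 1: B@(0,1) -> caps B=0 W=0
Move 2: W@(3,3) -> caps B=0 W=0
Move 3: B@(3,0) -> caps B=0 W=0
Move 4: W@(1,2) -> caps B=0 W=0
Move 5: B@(2,3) -> caps B=0 W=0
Move 6: W@(2,0) -> caps B=0 W=0
Move 7: B@(3,2) -> caps B=1 W=0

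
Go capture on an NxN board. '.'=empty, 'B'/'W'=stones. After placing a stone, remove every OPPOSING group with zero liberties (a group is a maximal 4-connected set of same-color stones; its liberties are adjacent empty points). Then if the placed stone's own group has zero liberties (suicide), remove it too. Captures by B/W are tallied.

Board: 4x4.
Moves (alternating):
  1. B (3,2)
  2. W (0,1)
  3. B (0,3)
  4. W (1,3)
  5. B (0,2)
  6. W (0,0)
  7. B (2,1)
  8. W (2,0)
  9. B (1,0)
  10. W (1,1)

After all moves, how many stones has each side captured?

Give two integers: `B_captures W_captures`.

Answer: 0 1

Derivation:
Move 1: B@(3,2) -> caps B=0 W=0
Move 2: W@(0,1) -> caps B=0 W=0
Move 3: B@(0,3) -> caps B=0 W=0
Move 4: W@(1,3) -> caps B=0 W=0
Move 5: B@(0,2) -> caps B=0 W=0
Move 6: W@(0,0) -> caps B=0 W=0
Move 7: B@(2,1) -> caps B=0 W=0
Move 8: W@(2,0) -> caps B=0 W=0
Move 9: B@(1,0) -> caps B=0 W=0
Move 10: W@(1,1) -> caps B=0 W=1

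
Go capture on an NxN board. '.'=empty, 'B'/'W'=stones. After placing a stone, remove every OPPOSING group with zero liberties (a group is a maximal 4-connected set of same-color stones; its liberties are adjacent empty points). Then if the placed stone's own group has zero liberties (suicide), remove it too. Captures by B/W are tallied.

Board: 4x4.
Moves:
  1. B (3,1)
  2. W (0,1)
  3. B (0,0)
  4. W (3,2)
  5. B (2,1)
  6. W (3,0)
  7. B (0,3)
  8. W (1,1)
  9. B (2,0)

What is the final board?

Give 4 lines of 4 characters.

Answer: BW.B
.W..
BB..
.BW.

Derivation:
Move 1: B@(3,1) -> caps B=0 W=0
Move 2: W@(0,1) -> caps B=0 W=0
Move 3: B@(0,0) -> caps B=0 W=0
Move 4: W@(3,2) -> caps B=0 W=0
Move 5: B@(2,1) -> caps B=0 W=0
Move 6: W@(3,0) -> caps B=0 W=0
Move 7: B@(0,3) -> caps B=0 W=0
Move 8: W@(1,1) -> caps B=0 W=0
Move 9: B@(2,0) -> caps B=1 W=0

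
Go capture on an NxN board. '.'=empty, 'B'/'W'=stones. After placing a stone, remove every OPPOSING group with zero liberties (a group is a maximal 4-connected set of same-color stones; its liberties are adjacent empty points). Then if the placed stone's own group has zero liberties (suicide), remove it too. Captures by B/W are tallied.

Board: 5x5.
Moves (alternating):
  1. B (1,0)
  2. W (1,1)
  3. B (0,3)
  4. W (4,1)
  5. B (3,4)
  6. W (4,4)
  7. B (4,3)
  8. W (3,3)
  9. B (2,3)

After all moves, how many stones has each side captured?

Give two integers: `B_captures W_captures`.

Answer: 1 0

Derivation:
Move 1: B@(1,0) -> caps B=0 W=0
Move 2: W@(1,1) -> caps B=0 W=0
Move 3: B@(0,3) -> caps B=0 W=0
Move 4: W@(4,1) -> caps B=0 W=0
Move 5: B@(3,4) -> caps B=0 W=0
Move 6: W@(4,4) -> caps B=0 W=0
Move 7: B@(4,3) -> caps B=1 W=0
Move 8: W@(3,3) -> caps B=1 W=0
Move 9: B@(2,3) -> caps B=1 W=0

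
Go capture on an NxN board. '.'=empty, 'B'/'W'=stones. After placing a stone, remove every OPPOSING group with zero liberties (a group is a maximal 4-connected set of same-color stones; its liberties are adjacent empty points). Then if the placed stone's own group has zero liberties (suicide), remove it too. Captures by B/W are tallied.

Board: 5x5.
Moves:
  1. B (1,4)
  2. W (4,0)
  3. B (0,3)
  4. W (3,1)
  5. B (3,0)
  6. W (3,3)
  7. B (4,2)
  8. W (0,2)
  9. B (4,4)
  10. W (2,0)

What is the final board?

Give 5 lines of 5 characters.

Move 1: B@(1,4) -> caps B=0 W=0
Move 2: W@(4,0) -> caps B=0 W=0
Move 3: B@(0,3) -> caps B=0 W=0
Move 4: W@(3,1) -> caps B=0 W=0
Move 5: B@(3,0) -> caps B=0 W=0
Move 6: W@(3,3) -> caps B=0 W=0
Move 7: B@(4,2) -> caps B=0 W=0
Move 8: W@(0,2) -> caps B=0 W=0
Move 9: B@(4,4) -> caps B=0 W=0
Move 10: W@(2,0) -> caps B=0 W=1

Answer: ..WB.
....B
W....
.W.W.
W.B.B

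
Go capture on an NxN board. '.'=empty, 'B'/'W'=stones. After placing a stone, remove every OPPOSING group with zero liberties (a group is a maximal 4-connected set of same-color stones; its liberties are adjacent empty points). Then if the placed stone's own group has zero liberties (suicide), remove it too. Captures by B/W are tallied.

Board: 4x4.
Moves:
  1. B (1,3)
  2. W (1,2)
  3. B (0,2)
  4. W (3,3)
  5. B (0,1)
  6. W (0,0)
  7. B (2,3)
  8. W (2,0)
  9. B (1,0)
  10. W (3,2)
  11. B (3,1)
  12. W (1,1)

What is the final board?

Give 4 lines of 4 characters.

Move 1: B@(1,3) -> caps B=0 W=0
Move 2: W@(1,2) -> caps B=0 W=0
Move 3: B@(0,2) -> caps B=0 W=0
Move 4: W@(3,3) -> caps B=0 W=0
Move 5: B@(0,1) -> caps B=0 W=0
Move 6: W@(0,0) -> caps B=0 W=0
Move 7: B@(2,3) -> caps B=0 W=0
Move 8: W@(2,0) -> caps B=0 W=0
Move 9: B@(1,0) -> caps B=1 W=0
Move 10: W@(3,2) -> caps B=1 W=0
Move 11: B@(3,1) -> caps B=1 W=0
Move 12: W@(1,1) -> caps B=1 W=0

Answer: .BB.
BWWB
W..B
.BWW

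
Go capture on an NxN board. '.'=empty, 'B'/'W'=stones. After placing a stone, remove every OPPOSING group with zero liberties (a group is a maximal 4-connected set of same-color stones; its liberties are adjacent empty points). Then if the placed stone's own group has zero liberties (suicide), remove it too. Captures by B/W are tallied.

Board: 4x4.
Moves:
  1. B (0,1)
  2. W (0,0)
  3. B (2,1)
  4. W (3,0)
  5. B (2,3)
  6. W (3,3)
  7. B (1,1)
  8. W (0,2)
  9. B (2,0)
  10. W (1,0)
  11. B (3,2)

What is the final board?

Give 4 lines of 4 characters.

Move 1: B@(0,1) -> caps B=0 W=0
Move 2: W@(0,0) -> caps B=0 W=0
Move 3: B@(2,1) -> caps B=0 W=0
Move 4: W@(3,0) -> caps B=0 W=0
Move 5: B@(2,3) -> caps B=0 W=0
Move 6: W@(3,3) -> caps B=0 W=0
Move 7: B@(1,1) -> caps B=0 W=0
Move 8: W@(0,2) -> caps B=0 W=0
Move 9: B@(2,0) -> caps B=0 W=0
Move 10: W@(1,0) -> caps B=0 W=0
Move 11: B@(3,2) -> caps B=1 W=0

Answer: .BW.
.B..
BB.B
W.B.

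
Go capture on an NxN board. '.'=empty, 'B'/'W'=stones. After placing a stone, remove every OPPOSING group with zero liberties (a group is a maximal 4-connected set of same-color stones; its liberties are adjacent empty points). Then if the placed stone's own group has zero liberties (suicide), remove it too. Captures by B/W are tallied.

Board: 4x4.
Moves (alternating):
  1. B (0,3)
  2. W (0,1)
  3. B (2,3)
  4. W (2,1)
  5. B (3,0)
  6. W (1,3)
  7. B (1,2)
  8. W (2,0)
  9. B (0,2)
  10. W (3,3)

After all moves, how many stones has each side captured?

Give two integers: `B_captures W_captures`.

Move 1: B@(0,3) -> caps B=0 W=0
Move 2: W@(0,1) -> caps B=0 W=0
Move 3: B@(2,3) -> caps B=0 W=0
Move 4: W@(2,1) -> caps B=0 W=0
Move 5: B@(3,0) -> caps B=0 W=0
Move 6: W@(1,3) -> caps B=0 W=0
Move 7: B@(1,2) -> caps B=1 W=0
Move 8: W@(2,0) -> caps B=1 W=0
Move 9: B@(0,2) -> caps B=1 W=0
Move 10: W@(3,3) -> caps B=1 W=0

Answer: 1 0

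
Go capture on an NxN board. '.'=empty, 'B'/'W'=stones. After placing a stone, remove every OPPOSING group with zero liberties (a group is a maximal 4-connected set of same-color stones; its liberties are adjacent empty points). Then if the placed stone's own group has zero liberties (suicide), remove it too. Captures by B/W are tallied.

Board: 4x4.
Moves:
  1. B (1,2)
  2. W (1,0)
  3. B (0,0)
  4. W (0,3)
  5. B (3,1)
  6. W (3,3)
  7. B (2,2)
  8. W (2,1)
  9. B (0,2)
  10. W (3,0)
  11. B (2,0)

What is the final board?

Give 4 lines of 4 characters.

Move 1: B@(1,2) -> caps B=0 W=0
Move 2: W@(1,0) -> caps B=0 W=0
Move 3: B@(0,0) -> caps B=0 W=0
Move 4: W@(0,3) -> caps B=0 W=0
Move 5: B@(3,1) -> caps B=0 W=0
Move 6: W@(3,3) -> caps B=0 W=0
Move 7: B@(2,2) -> caps B=0 W=0
Move 8: W@(2,1) -> caps B=0 W=0
Move 9: B@(0,2) -> caps B=0 W=0
Move 10: W@(3,0) -> caps B=0 W=0
Move 11: B@(2,0) -> caps B=1 W=0

Answer: B.BW
W.B.
BWB.
.B.W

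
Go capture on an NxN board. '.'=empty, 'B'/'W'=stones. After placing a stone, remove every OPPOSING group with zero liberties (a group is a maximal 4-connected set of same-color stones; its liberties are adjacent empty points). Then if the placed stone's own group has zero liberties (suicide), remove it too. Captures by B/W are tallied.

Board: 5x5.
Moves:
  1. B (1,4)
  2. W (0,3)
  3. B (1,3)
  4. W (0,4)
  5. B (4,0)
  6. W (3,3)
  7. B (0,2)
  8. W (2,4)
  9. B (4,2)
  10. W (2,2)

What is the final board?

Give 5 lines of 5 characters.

Answer: ..B..
...BB
..W.W
...W.
B.B..

Derivation:
Move 1: B@(1,4) -> caps B=0 W=0
Move 2: W@(0,3) -> caps B=0 W=0
Move 3: B@(1,3) -> caps B=0 W=0
Move 4: W@(0,4) -> caps B=0 W=0
Move 5: B@(4,0) -> caps B=0 W=0
Move 6: W@(3,3) -> caps B=0 W=0
Move 7: B@(0,2) -> caps B=2 W=0
Move 8: W@(2,4) -> caps B=2 W=0
Move 9: B@(4,2) -> caps B=2 W=0
Move 10: W@(2,2) -> caps B=2 W=0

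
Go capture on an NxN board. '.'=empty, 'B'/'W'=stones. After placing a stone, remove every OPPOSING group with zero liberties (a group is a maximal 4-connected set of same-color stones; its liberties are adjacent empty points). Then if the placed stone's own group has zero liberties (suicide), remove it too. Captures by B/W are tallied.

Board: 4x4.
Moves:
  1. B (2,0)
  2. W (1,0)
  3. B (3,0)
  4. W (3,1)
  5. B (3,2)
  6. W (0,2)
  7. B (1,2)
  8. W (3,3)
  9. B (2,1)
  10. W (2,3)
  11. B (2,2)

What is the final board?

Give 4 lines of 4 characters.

Answer: ..W.
W.B.
BBBW
B.BW

Derivation:
Move 1: B@(2,0) -> caps B=0 W=0
Move 2: W@(1,0) -> caps B=0 W=0
Move 3: B@(3,0) -> caps B=0 W=0
Move 4: W@(3,1) -> caps B=0 W=0
Move 5: B@(3,2) -> caps B=0 W=0
Move 6: W@(0,2) -> caps B=0 W=0
Move 7: B@(1,2) -> caps B=0 W=0
Move 8: W@(3,3) -> caps B=0 W=0
Move 9: B@(2,1) -> caps B=1 W=0
Move 10: W@(2,3) -> caps B=1 W=0
Move 11: B@(2,2) -> caps B=1 W=0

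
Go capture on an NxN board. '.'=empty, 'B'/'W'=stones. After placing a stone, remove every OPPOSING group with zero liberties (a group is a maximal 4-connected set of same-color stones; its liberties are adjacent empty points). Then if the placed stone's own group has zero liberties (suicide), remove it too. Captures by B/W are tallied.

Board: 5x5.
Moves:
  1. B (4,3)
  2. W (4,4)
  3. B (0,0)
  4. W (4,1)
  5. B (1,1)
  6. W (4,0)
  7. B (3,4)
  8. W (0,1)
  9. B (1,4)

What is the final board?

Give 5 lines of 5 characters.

Answer: BW...
.B..B
.....
....B
WW.B.

Derivation:
Move 1: B@(4,3) -> caps B=0 W=0
Move 2: W@(4,4) -> caps B=0 W=0
Move 3: B@(0,0) -> caps B=0 W=0
Move 4: W@(4,1) -> caps B=0 W=0
Move 5: B@(1,1) -> caps B=0 W=0
Move 6: W@(4,0) -> caps B=0 W=0
Move 7: B@(3,4) -> caps B=1 W=0
Move 8: W@(0,1) -> caps B=1 W=0
Move 9: B@(1,4) -> caps B=1 W=0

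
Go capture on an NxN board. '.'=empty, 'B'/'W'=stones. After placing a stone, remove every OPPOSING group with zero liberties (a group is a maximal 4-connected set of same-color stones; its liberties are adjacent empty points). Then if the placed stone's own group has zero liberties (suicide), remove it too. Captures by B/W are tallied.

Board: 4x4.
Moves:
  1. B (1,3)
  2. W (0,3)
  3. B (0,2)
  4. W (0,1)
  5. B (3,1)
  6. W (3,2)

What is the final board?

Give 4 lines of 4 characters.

Move 1: B@(1,3) -> caps B=0 W=0
Move 2: W@(0,3) -> caps B=0 W=0
Move 3: B@(0,2) -> caps B=1 W=0
Move 4: W@(0,1) -> caps B=1 W=0
Move 5: B@(3,1) -> caps B=1 W=0
Move 6: W@(3,2) -> caps B=1 W=0

Answer: .WB.
...B
....
.BW.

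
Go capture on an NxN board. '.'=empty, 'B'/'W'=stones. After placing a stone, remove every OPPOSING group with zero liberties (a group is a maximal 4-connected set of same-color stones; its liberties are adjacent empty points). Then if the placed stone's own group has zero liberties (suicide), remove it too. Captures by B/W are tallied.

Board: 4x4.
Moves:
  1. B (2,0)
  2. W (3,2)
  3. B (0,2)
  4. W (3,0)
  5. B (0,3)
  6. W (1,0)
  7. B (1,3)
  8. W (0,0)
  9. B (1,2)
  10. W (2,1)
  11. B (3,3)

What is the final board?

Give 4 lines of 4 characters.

Move 1: B@(2,0) -> caps B=0 W=0
Move 2: W@(3,2) -> caps B=0 W=0
Move 3: B@(0,2) -> caps B=0 W=0
Move 4: W@(3,0) -> caps B=0 W=0
Move 5: B@(0,3) -> caps B=0 W=0
Move 6: W@(1,0) -> caps B=0 W=0
Move 7: B@(1,3) -> caps B=0 W=0
Move 8: W@(0,0) -> caps B=0 W=0
Move 9: B@(1,2) -> caps B=0 W=0
Move 10: W@(2,1) -> caps B=0 W=1
Move 11: B@(3,3) -> caps B=0 W=1

Answer: W.BB
W.BB
.W..
W.WB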